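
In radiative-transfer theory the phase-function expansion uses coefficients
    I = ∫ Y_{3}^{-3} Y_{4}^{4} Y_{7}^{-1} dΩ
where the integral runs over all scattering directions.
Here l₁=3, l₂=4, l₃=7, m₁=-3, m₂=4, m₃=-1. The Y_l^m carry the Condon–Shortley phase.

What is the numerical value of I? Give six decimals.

-0.006738

Checks pass: Σm=0; 14 even; l₃=7∈[1,7].
(2·3+1)(2·4+1)(2·7+1) = 945
Δ: 0! 6! 8! / 15! → 1/45045
sum: t=0:+1/20736 = 1/20736
3j²(3 4 7; 0 0 0) = Δ·Π!·Σ² = 35/1287  (sign -1)
sum: t=0:+1/29030400 = 1/29030400
3j²(3 4 7; -3 4 -1) = Δ·Π!·Σ² = 1/45045  (sign +1)
combine: 4πI² = 945·35/1287·1/45045 = 35/61347
take √, sign -1: I = -0.00673802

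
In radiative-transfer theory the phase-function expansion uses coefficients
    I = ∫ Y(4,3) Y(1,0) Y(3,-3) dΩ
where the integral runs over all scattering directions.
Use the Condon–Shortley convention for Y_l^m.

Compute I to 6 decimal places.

Checks pass: Σm=0; 8 even; l₃=3∈[3,5].
(2·4+1)(2·1+1)(2·3+1) = 189
Δ: 2! 6! 0! / 9! → 1/252
sum: t=1:−1/36 = -1/36
3j²(4 1 3; 0 0 0) = Δ·Π!·Σ² = 4/63  (sign +1)
sum: t=1:−1/720 = -1/720
3j²(4 1 3; 3 0 -3) = Δ·Π!·Σ² = 1/36  (sign -1)
combine: 4πI² = 189·4/63·1/36 = 1/3
take √, sign -1: I = -0.16286750

-0.162868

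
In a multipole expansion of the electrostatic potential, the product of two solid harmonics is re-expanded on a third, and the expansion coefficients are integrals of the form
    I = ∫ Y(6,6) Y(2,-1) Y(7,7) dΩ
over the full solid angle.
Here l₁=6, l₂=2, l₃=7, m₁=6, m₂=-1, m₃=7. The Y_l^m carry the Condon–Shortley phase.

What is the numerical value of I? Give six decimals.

6 − 1 + 7 = 12 ≠ 0: azimuthal integral kills it; I = 0

0.000000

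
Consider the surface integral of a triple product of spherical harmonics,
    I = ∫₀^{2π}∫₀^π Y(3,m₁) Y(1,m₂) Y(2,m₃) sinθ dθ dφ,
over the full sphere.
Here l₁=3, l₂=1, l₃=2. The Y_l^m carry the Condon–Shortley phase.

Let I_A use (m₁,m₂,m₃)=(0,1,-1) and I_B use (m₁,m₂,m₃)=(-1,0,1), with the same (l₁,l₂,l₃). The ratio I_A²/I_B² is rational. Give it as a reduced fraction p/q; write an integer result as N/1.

3/8

Same 3,1,2: normalisation and zero-m 3j drop out of the ratio.
A: Δ: 2! 4! 0! / 7! → 1/105; sum: t=2:+1/12 = 1/12; 3j²(3 1 2; 0 1 -1) = Δ·Π!·Σ² = 1/35  (sign -1)
B: Δ: 2! 4! 0! / 7! → 1/105; sum: t=1:−1/6 = -1/6; 3j²(3 1 2; -1 0 1) = Δ·Π!·Σ² = 8/105  (sign +1)
I_A²/I_B² = (1/35)/(8/105) = 3/8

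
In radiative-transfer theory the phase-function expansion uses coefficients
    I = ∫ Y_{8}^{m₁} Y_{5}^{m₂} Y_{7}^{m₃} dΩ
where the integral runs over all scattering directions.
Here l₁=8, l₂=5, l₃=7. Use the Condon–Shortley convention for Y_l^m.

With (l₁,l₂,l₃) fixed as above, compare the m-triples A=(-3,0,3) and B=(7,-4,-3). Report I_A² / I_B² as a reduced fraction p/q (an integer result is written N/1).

1215/7514

l's match ⇒ only the (l;m) 3-j factors differ between A and B.
A: triangle coeff Δ(8,5,7) = 1/814773960; Σ_t [1,5]: t=1:−1/10450944000 t=2:+1/104509440 t=3:−1/11612160 t=4:+1/8709120 t=5:−1/49766400 = 1/55296000; (3j)²=81/33592 [(8 5 7; -3 0 3)], sign=+1
B: triangle coeff Δ(8,5,7) = 1/814773960; Σ_t [0,1]: t=0:+1/1567641600 t=1:−1/10450944000 = 17/31352832000; (3j)²=17/1140 [(8 5 7; 7 -4 -3)], sign=+1
I_A²/I_B² = (81/33592)/(17/1140) = 1215/7514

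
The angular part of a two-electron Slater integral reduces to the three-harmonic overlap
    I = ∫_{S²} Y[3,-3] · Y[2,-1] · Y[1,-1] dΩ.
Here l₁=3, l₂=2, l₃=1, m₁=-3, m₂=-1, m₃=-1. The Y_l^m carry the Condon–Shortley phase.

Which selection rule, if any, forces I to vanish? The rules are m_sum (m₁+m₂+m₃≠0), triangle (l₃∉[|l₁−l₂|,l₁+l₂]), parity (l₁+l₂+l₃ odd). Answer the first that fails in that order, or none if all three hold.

Σmᵢ = -5  ✗
l₃∈[|l₁−l₂|,l₁+l₂]=[1,5], have l₃=1
Σlᵢ = 6 ⇒ even

m_sum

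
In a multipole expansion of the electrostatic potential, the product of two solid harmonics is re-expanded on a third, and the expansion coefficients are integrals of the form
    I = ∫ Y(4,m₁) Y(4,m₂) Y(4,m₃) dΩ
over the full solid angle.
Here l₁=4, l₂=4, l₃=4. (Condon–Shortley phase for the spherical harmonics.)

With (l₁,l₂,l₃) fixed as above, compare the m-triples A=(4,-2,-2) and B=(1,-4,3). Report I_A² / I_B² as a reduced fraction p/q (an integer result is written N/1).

l's match ⇒ only the (l;m) 3-j factors differ between A and B.
A: triangle coeff Δ(4,4,4) = 1/450450; Σ_t [0,0]: t=0:+1/2304 = 1/2304; (3j)²=5/143 [(4 4 4; 4 -2 -2)], sign=+1
B: triangle coeff Δ(4,4,4) = 1/450450; Σ_t [0,0]: t=0:+1/3456 = 1/3456; (3j)²=35/1287 [(4 4 4; 1 -4 3)], sign=-1
I_A²/I_B² = (5/143)/(35/1287) = 9/7

9/7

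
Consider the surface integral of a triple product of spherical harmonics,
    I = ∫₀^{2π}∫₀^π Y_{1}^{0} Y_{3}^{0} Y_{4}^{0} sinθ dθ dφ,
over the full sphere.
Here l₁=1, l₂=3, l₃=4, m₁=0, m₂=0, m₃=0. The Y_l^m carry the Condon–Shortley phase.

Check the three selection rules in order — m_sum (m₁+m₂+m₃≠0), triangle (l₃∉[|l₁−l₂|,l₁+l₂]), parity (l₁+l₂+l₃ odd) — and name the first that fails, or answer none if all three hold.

none

m₁+m₂+m₃ = 0 + 0 + 0 = 0  ✓
triangle: |1−3|=2 ≤ l₃=4 ≤ 1+3=4  ✓
parity: l₁+l₂+l₃ = 8 is even  ✓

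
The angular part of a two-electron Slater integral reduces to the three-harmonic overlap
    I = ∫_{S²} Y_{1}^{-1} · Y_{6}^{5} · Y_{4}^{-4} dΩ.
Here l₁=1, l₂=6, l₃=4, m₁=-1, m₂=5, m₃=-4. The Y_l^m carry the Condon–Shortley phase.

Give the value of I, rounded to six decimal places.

0.000000

l₃=4 ∉ [5,7] — triangle fails ⇒ I = 0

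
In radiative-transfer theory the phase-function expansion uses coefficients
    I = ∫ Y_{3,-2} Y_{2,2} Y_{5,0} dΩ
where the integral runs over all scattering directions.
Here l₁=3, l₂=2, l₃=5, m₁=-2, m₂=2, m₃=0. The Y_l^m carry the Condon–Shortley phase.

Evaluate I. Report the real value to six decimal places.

0.053579

Checks pass: Σm=0; 10 even; l₃=5∈[1,5].
(2·3+1)(2·2+1)(2·5+1) = 385
Δ: 0! 6! 4! / 11! → 1/2310
sum: t=0:+1/144 = 1/144
3j²(3 2 5; 0 0 0) = Δ·Π!·Σ² = 10/231  (sign -1)
sum: t=0:+1/2880 = 1/2880
3j²(3 2 5; -2 2 0) = Δ·Π!·Σ² = 1/462  (sign -1)
combine: 4πI² = 385·10/231·1/462 = 25/693
take √, sign +1: I = 0.05357948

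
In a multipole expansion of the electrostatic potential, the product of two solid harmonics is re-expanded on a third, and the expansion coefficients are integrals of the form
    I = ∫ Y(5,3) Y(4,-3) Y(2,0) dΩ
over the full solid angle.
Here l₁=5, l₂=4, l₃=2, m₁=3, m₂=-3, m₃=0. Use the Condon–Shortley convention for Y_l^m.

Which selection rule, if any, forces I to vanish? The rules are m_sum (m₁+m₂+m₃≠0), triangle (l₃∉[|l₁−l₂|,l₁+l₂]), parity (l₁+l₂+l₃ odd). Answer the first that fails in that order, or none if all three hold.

parity

m₁+m₂+m₃ = 3 − 3 + 0 = 0  ✓
triangle: |5−4|=1 ≤ l₃=2 ≤ 5+4=9  ✓
parity: l₁+l₂+l₃ = 11 is odd  ✗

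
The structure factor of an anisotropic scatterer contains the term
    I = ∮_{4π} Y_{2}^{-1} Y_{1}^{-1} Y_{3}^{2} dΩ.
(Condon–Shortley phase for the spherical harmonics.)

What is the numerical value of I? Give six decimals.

0.261169

m-sum 0 ✓  L=6 even ✓  1≤3≤3 ✓
Π(2lᵢ+1) = 5×3×7 = 105
triangle coeff Δ(2,1,3) = 1/105
Σ_t [0,0]: t=0:+1/4 = 1/4
(3j)²=3/35 [(2 1 3; 0 0 0)], sign=-1
Σ_t [0,0]: t=0:+1/12 = 1/12
(3j)²=2/21 [(2 1 3; -1 -1 2)], sign=-1
⇒ 4πI² = 6/7
I = (+1)√(6/7/(4π)) = 0.26116903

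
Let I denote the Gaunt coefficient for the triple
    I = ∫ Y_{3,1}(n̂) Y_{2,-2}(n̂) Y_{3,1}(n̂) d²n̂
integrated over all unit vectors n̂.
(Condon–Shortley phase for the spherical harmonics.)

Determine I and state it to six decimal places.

Checks pass: Σm=0; 8 even; l₃=3∈[1,5].
(2·3+1)(2·2+1)(2·3+1) = 245
Δ: 2! 4! 2! / 9! → 1/3780
sum: t=0:+1/24 t=1:−1/4 t=2:+1/24 = -1/6
3j²(3 2 3; 0 0 0) = Δ·Π!·Σ² = 4/105  (sign +1)
sum: t=0:+1/16 = 1/16
3j²(3 2 3; 1 -2 1) = Δ·Π!·Σ² = 2/35  (sign +1)
combine: 4πI² = 245·4/105·2/35 = 8/15
take √, sign +1: I = 0.20601291

0.206013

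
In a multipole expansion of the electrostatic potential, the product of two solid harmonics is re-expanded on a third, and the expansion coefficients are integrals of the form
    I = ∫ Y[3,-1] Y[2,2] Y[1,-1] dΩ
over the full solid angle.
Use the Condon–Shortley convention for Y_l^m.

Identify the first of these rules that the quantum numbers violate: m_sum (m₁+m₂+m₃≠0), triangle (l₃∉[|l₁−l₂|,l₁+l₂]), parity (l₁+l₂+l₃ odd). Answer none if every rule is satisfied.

Σmᵢ = 0  ✓
l₃∈[|l₁−l₂|,l₁+l₂]=[1,5], have l₃=1  ✓
Σlᵢ = 6 ⇒ even  ✓

none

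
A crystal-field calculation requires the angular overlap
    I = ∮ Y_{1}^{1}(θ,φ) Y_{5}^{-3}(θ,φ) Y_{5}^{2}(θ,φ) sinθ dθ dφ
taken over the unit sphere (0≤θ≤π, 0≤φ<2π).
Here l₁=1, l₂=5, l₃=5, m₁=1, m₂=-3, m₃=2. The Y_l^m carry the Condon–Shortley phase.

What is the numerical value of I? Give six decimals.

l₁+l₂+l₃=11 is odd: 3j(l;000)=0 ⇒ I=0

0.000000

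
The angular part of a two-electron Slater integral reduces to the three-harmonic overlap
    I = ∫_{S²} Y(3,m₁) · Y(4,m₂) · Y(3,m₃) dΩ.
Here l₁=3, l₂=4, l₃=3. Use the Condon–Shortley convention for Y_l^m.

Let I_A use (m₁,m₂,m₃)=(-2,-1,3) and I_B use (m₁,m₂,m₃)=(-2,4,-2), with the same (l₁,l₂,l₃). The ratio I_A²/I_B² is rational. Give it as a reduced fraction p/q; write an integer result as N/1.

l's match ⇒ only the (l;m) 3-j factors differ between A and B.
A: triangle coeff Δ(3,4,3) = 1/34650; Σ_t [3,3]: t=3:−1/288 = -1/288; (3j)²=5/231 [(3 4 3; -2 -1 3)], sign=-1
B: triangle coeff Δ(3,4,3) = 1/34650; Σ_t [4,4]: t=4:+1/576 = 1/576; (3j)²=5/99 [(3 4 3; -2 4 -2)], sign=-1
I_A²/I_B² = (5/231)/(5/99) = 3/7

3/7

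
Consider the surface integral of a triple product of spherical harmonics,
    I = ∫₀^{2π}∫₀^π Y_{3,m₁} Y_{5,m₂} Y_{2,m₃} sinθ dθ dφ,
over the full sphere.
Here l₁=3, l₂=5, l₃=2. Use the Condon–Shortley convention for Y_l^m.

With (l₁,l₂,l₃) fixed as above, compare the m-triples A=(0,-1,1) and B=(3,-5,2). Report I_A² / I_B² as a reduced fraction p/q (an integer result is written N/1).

8/21

Shared (l₁,l₂,l₃)=(3,5,2): N and (l;000)² cancel in I_A²/I_B².
A: Δ = 6!·0!·4!/11! = 1/2310; Racah Σ t=3..3: t=3:−1/216 = -1/216; ⇒ 3j(3 5 2; 0 -1 1)² = 8/231, sgn +1
B: Δ = 6!·0!·4!/11! = 1/2310; Racah Σ t=0..0: t=0:+1/17280 = 1/17280; ⇒ 3j(3 5 2; 3 -5 2)² = 1/11, sgn +1
I_A²/I_B² = (8/231)/(1/11) = 8/21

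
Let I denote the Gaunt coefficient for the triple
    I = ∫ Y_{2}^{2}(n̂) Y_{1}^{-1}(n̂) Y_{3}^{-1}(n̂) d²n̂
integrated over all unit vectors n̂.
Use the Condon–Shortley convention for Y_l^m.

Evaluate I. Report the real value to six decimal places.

-0.082589

Rules hold: Σm=0, L=6 even, 1≤3≤3.
N = 5·3·7 = 105
Δ = 0!·4!·2!/7! = 1/105
Racah Σ t=0..0: t=0:+1/4 = 1/4
⇒ 3j(2 1 3; 0 0 0)² = 3/35, sgn -1
Racah Σ t=0..0: t=0:+1/48 = 1/48
⇒ 3j(2 1 3; 2 -1 -1)² = 1/105, sgn +1
4πI² = N·(3j₀)²·(3jₘ)² = 3/35
I = -1·√(0.0857143/4π) = -0.08258890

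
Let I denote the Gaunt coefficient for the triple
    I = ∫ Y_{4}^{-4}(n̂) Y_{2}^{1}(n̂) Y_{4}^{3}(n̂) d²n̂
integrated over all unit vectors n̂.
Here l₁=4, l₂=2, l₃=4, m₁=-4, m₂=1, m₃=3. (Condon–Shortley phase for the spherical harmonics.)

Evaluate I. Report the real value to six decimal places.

0.198645

Checks pass: Σm=0; 10 even; l₃=4∈[2,6].
(2·4+1)(2·2+1)(2·4+1) = 405
Δ: 2! 6! 2! / 11! → 1/13860
sum: t=0:+1/192 t=1:−1/36 t=2:+1/192 = -5/288
3j²(4 2 4; 0 0 0) = Δ·Π!·Σ² = 20/693  (sign -1)
sum: t=2:+1/1440 = 1/1440
3j²(4 2 4; -4 1 3) = Δ·Π!·Σ² = 7/165  (sign -1)
combine: 4πI² = 405·20/693·7/165 = 60/121
take √, sign +1: I = 0.19864517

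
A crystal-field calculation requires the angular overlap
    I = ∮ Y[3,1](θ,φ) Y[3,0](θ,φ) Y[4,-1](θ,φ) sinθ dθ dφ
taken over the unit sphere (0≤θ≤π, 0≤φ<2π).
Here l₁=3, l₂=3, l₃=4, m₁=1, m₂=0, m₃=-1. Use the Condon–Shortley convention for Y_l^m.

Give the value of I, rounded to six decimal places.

-0.099323

Checks pass: Σm=0; 10 even; l₃=4∈[0,6].
(2·3+1)(2·3+1)(2·4+1) = 441
Δ: 2! 4! 4! / 11! → 1/34650
sum: t=0:+1/72 t=1:−1/16 t=2:+1/72 = -5/144
3j²(3 3 4; 0 0 0) = Δ·Π!·Σ² = 2/77  (sign -1)
sum: t=0:+1/48 t=1:−1/24 t=2:+1/288 = -5/288
3j²(3 3 4; 1 0 -1) = Δ·Π!·Σ² = 5/462  (sign +1)
combine: 4πI² = 441·2/77·5/462 = 15/121
take √, sign -1: I = -0.09932258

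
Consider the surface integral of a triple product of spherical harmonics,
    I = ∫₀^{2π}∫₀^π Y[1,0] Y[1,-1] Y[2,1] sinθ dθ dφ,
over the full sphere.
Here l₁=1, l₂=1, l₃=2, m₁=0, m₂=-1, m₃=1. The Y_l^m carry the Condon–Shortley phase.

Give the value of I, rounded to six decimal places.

-0.218510

Checks pass: Σm=0; 4 even; l₃=2∈[0,2].
(2·1+1)(2·1+1)(2·2+1) = 45
Δ: 0! 2! 2! / 5! → 1/30
sum: t=0:+1/1 = 1/1
3j²(1 1 2; 0 0 0) = Δ·Π!·Σ² = 2/15  (sign +1)
sum: t=0:+1/2 = 1/2
3j²(1 1 2; 0 -1 1) = Δ·Π!·Σ² = 1/10  (sign -1)
combine: 4πI² = 45·2/15·1/10 = 3/5
take √, sign -1: I = -0.21850969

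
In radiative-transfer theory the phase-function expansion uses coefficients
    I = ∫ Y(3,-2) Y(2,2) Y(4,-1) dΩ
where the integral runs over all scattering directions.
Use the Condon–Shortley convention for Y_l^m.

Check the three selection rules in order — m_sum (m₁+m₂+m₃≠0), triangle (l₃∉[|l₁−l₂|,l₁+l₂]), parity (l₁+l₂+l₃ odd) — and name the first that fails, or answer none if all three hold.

m_sum

azimuthal sum: -2 + 2 − 1 = -1  ✗
1 ≤ 4 ≤ 5 (triangle on l)
L = 3 + 2 + 4 = 9 (odd)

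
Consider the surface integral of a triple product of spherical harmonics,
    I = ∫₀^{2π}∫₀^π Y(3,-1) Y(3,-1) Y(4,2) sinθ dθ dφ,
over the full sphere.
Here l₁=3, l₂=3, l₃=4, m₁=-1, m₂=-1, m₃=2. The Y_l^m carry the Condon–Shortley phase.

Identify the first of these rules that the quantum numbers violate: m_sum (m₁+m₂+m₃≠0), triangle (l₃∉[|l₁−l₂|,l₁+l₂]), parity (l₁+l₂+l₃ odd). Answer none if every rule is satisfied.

none

m₁+m₂+m₃ = -1 − 1 + 2 = 0  ✓
triangle: |3−3|=0 ≤ l₃=4 ≤ 3+3=6  ✓
parity: l₁+l₂+l₃ = 10 is even  ✓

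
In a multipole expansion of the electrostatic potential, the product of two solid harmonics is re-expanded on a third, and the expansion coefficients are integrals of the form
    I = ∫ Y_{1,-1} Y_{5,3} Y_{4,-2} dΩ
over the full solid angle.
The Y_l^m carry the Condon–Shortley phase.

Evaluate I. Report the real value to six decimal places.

Checks pass: Σm=0; 10 even; l₃=4∈[4,6].
(2·1+1)(2·5+1)(2·4+1) = 297
Δ: 2! 0! 8! / 11! → 1/495
sum: t=1:−1/576 = -1/576
3j²(1 5 4; 0 0 0) = Δ·Π!·Σ² = 5/99  (sign -1)
sum: t=2:+1/2880 = 1/2880
3j²(1 5 4; -1 3 -2) = Δ·Π!·Σ² = 28/495  (sign +1)
combine: 4πI² = 297·5/99·28/495 = 28/33
take √, sign -1: I = -0.25984664

-0.259847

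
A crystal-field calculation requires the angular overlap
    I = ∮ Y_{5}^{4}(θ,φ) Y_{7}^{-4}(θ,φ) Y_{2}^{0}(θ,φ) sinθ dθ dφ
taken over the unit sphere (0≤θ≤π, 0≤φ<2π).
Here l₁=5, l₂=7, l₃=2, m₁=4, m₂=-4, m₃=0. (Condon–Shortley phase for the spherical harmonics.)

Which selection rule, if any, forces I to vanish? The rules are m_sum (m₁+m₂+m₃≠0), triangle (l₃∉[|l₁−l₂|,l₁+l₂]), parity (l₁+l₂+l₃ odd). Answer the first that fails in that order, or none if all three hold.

none

m₁+m₂+m₃ = 4 − 4 + 0 = 0  ✓
triangle: |5−7|=2 ≤ l₃=2 ≤ 5+7=12  ✓
parity: l₁+l₂+l₃ = 14 is even  ✓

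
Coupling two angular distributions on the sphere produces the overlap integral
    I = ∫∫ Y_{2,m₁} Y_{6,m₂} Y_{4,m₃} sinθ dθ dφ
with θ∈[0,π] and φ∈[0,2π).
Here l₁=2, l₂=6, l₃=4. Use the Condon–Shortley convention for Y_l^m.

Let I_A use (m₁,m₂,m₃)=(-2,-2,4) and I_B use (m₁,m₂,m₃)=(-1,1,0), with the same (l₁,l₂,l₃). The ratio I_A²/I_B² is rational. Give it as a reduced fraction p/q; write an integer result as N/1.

1/175

Shared (l₁,l₂,l₃)=(2,6,4): N and (l;000)² cancel in I_A²/I_B².
A: Δ = 4!·0!·8!/13! = 1/6435; Racah Σ t=4..4: t=4:+1/967680 = 1/967680; ⇒ 3j(2 6 4; -2 -2 4)² = 1/6435, sgn +1
B: Δ = 4!·0!·8!/13! = 1/6435; Racah Σ t=3..3: t=3:−1/3456 = -1/3456; ⇒ 3j(2 6 4; -1 1 0)² = 35/1287, sgn -1
I_A²/I_B² = (1/6435)/(35/1287) = 1/175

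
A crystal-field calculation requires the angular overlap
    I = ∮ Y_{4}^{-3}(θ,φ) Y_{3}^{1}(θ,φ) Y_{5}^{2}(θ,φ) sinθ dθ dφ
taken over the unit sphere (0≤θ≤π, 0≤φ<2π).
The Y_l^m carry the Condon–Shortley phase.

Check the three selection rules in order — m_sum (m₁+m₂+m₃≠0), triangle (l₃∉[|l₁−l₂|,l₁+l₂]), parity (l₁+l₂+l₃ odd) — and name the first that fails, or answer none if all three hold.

m₁+m₂+m₃ = -3 + 1 + 2 = 0  ✓
triangle: |4−3|=1 ≤ l₃=5 ≤ 4+3=7  ✓
parity: l₁+l₂+l₃ = 12 is even  ✓

none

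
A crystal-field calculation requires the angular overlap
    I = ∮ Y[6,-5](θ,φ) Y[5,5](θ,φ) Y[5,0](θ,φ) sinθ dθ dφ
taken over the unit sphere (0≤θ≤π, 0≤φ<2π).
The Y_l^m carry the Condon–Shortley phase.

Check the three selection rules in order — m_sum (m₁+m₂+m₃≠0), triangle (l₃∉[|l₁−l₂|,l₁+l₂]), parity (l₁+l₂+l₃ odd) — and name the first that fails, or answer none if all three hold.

Σmᵢ = 0  ✓
l₃∈[|l₁−l₂|,l₁+l₂]=[1,11], have l₃=5  ✓
Σlᵢ = 16 ⇒ even  ✓

none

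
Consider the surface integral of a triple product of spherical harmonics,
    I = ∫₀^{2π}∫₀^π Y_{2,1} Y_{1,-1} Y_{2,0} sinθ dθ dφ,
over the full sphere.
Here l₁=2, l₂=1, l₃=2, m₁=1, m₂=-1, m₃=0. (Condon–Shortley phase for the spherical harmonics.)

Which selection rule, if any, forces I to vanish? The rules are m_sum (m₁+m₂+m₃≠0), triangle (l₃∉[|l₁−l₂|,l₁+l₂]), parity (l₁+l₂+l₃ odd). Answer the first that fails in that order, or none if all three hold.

m₁+m₂+m₃ = 1 − 1 + 0 = 0  ✓
triangle: |2−1|=1 ≤ l₃=2 ≤ 2+1=3  ✓
parity: l₁+l₂+l₃ = 5 is odd  ✗

parity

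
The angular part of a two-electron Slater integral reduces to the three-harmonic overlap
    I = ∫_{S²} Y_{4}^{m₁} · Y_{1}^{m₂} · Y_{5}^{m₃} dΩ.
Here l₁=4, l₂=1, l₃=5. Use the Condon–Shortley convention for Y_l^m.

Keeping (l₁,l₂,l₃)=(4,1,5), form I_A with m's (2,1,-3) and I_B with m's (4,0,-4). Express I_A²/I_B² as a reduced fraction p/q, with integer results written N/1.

28/9

l's match ⇒ only the (l;m) 3-j factors differ between A and B.
A: triangle coeff Δ(4,1,5) = 1/495; Σ_t [0,0]: t=0:+1/2880 = 1/2880; (3j)²=28/495 [(4 1 5; 2 1 -3)], sign=+1
B: triangle coeff Δ(4,1,5) = 1/495; Σ_t [0,0]: t=0:+1/40320 = 1/40320; (3j)²=1/55 [(4 1 5; 4 0 -4)], sign=-1
I_A²/I_B² = (28/495)/(1/55) = 28/9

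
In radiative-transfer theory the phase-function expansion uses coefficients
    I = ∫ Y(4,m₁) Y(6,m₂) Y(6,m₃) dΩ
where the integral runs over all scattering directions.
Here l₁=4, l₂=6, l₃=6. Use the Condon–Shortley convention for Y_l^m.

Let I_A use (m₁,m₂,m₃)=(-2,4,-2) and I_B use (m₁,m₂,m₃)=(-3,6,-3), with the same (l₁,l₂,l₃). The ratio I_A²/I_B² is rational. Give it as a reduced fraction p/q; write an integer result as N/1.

Shared (l₁,l₂,l₃)=(4,6,6): N and (l;000)² cancel in I_A²/I_B².
A: Δ = 4!·4!·8!/17! = 1/15315300; Racah Σ t=2..4: t=2:+1/3870720 t=3:−1/181440 t=4:+1/138240 = 23/11612160; ⇒ 3j(4 6 6; -2 4 -2)² = 529/204204, sgn +1
B: Δ = 4!·4!·8!/17! = 1/15315300; Racah Σ t=4..4: t=4:+1/5806080 = 1/5806080; ⇒ 3j(4 6 6; -3 6 -3)² = 9/884, sgn -1
I_A²/I_B² = (529/204204)/(9/884) = 529/2079

529/2079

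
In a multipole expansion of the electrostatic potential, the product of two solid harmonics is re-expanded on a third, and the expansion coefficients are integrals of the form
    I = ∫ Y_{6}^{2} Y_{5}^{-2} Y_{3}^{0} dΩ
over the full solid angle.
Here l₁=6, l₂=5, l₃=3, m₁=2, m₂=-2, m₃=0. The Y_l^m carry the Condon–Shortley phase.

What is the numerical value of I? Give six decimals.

0.058844

m-sum 0 ✓  L=14 even ✓  1≤3≤11 ✓
Π(2lᵢ+1) = 13×11×7 = 1001
triangle coeff Δ(6,5,3) = 1/675675
Σ_t [3,5]: t=3:−1/8640 t=4:+1/2304 t=5:−1/8640 = 7/34560
(3j)²=7/429 [(6 5 3; 0 0 0)], sign=-1
Σ_t [1,3]: t=1:−1/60480 t=2:+1/5760 t=3:−1/8640 = 1/24192
(3j)²=8/3003 [(6 5 3; 2 -2 0)], sign=-1
⇒ 4πI² = 56/1287
I = (+1)√(56/1287/(4π)) = 0.05884368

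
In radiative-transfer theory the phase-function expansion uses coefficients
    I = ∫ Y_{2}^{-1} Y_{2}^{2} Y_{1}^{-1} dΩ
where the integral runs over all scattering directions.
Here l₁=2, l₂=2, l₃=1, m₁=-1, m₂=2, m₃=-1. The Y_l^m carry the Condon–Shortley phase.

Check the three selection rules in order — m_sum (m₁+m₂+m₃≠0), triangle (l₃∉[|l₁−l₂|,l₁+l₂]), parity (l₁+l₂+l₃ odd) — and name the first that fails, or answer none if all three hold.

parity

m₁+m₂+m₃ = -1 + 2 − 1 = 0  ✓
triangle: |2−2|=0 ≤ l₃=1 ≤ 2+2=4  ✓
parity: l₁+l₂+l₃ = 5 is odd  ✗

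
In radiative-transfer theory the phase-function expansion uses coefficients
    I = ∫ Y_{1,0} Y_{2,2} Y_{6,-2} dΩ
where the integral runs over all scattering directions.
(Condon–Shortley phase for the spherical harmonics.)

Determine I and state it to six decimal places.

|1−2|≤6≤1+2 violated ⇒ I = 0

0.000000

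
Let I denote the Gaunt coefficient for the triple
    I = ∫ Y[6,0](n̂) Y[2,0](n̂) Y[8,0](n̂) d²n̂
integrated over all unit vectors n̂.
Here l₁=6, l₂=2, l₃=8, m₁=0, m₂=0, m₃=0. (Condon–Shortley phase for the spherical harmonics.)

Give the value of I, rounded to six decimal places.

Rules hold: Σm=0, L=16 even, 4≤8≤8.
N = 13·5·17 = 1105
Δ = 0!·12!·4!/17! = 1/30940
Racah Σ t=0..0: t=0:+1/2073600 = 1/2073600
⇒ 3j(6 2 8; 0 0 0)² = 28/1105, sgn +1
(m-triple is (0,0,0) — same symbol as above.)
4πI² = N·(3j₀)²·(3jₘ)² = 784/1105
I = +1·√(0.709502/4π) = 0.23761396

0.237614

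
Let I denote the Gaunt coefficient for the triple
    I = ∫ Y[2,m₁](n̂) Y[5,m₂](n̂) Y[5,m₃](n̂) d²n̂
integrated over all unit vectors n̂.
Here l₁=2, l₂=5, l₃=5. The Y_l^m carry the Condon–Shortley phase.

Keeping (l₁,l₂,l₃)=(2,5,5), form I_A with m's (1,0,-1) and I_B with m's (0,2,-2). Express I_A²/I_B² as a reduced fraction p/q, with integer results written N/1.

5/36

Shared (l₁,l₂,l₃)=(2,5,5): N and (l;000)² cancel in I_A²/I_B².
A: Δ = 2!·2!·8!/13! = 1/38610; Racah Σ t=0..1: t=0:+1/1440 t=1:−1/1152 = -1/5760; ⇒ 3j(2 5 5; 1 0 -1)² = 1/858, sgn -1
B: Δ = 2!·2!·8!/13! = 1/38610; Racah Σ t=0..2: t=0:+1/20160 t=1:−1/1440 t=2:+1/2880 = -1/3360; ⇒ 3j(2 5 5; 0 2 -2)² = 6/715, sgn +1
I_A²/I_B² = (1/858)/(6/715) = 5/36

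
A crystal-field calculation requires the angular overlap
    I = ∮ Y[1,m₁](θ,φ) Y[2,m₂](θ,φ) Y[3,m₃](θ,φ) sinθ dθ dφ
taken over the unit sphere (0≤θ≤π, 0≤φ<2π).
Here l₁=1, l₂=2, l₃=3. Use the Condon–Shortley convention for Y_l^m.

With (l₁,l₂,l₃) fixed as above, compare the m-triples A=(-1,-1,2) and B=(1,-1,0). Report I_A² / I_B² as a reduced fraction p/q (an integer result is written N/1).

Same 1,2,3: normalisation and zero-m 3j drop out of the ratio.
A: Δ: 0! 2! 4! / 7! → 1/105; sum: t=0:+1/12 = 1/12; 3j²(1 2 3; -1 -1 2) = Δ·Π!·Σ² = 2/21  (sign -1)
B: Δ: 0! 2! 4! / 7! → 1/105; sum: t=0:+1/12 = 1/12; 3j²(1 2 3; 1 -1 0) = Δ·Π!·Σ² = 1/35  (sign -1)
I_A²/I_B² = (2/21)/(1/35) = 10/3

10/3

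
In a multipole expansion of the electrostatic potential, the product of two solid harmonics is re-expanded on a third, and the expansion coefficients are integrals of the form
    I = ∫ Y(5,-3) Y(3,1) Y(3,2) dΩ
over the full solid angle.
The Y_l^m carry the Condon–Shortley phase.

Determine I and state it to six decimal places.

0.000000

Σlᵢ=11 odd — θ-integrand is odd under cosθ→−cosθ; I=0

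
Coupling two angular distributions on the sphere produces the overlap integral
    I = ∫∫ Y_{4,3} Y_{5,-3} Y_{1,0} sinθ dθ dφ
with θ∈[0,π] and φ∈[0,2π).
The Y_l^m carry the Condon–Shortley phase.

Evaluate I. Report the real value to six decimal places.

-0.196426

Rules hold: Σm=0, L=10 even, 1≤1≤9.
N = 9·11·3 = 297
Δ = 8!·0!·2!/11! = 1/495
Racah Σ t=4..4: t=4:+1/576 = 1/576
⇒ 3j(4 5 1; 0 0 0)² = 5/99, sgn -1
Racah Σ t=1..1: t=1:−1/5040 = -1/5040
⇒ 3j(4 5 1; 3 -3 0)² = 16/495, sgn +1
4πI² = N·(3j₀)²·(3jₘ)² = 16/33
I = -1·√(0.484848/4π) = -0.19642560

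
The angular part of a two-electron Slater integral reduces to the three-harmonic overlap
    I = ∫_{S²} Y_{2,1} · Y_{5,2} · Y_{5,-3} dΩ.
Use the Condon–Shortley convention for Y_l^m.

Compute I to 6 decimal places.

Rules hold: Σm=0, L=12 even, 3≤5≤7.
N = 5·11·11 = 605
Δ = 2!·2!·8!/13! = 1/38610
Racah Σ t=0..2: t=0:+1/2880 t=1:−1/576 t=2:+1/2880 = -1/960
⇒ 3j(2 5 5; 0 0 0)² = 10/429, sgn +1
Racah Σ t=0..1: t=0:+1/10080 t=1:−1/2880 = -1/4032
⇒ 3j(2 5 5; 1 2 -3)² = 10/429, sgn -1
4πI² = N·(3j₀)²·(3jₘ)² = 500/1521
I = -1·√(0.328731/4π) = -0.16173926

-0.161739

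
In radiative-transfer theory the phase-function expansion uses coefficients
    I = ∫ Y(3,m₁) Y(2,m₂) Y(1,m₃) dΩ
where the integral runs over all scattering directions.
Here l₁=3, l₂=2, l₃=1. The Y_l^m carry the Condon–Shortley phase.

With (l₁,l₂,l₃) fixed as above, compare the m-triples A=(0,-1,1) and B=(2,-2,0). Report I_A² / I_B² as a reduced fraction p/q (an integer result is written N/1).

3/5

l's match ⇒ only the (l;m) 3-j factors differ between A and B.
A: triangle coeff Δ(3,2,1) = 1/105; Σ_t [1,1]: t=1:−1/12 = -1/12; (3j)²=1/35 [(3 2 1; 0 -1 1)], sign=-1
B: triangle coeff Δ(3,2,1) = 1/105; Σ_t [0,0]: t=0:+1/24 = 1/24; (3j)²=1/21 [(3 2 1; 2 -2 0)], sign=-1
I_A²/I_B² = (1/35)/(1/21) = 3/5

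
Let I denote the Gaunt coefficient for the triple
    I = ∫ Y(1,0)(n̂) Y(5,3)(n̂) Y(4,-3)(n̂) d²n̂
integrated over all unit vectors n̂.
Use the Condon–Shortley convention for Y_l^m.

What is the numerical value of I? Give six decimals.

-0.196426

Rules hold: Σm=0, L=10 even, 4≤4≤6.
N = 3·11·9 = 297
Δ = 2!·0!·8!/11! = 1/495
Racah Σ t=1..1: t=1:−1/576 = -1/576
⇒ 3j(1 5 4; 0 0 0)² = 5/99, sgn -1
Racah Σ t=1..1: t=1:−1/5040 = -1/5040
⇒ 3j(1 5 4; 0 3 -3)² = 16/495, sgn +1
4πI² = N·(3j₀)²·(3jₘ)² = 16/33
I = -1·√(0.484848/4π) = -0.19642560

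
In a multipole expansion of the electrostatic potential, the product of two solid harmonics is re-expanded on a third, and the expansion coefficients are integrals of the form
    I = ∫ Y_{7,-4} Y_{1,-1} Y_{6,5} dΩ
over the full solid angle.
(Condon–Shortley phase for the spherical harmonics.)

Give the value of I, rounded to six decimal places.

0.060604

Checks pass: Σm=0; 14 even; l₃=6∈[6,8].
(2·7+1)(2·1+1)(2·6+1) = 585
Δ: 2! 12! 0! / 15! → 1/1365
sum: t=1:−1/518400 = -1/518400
3j²(7 1 6; 0 0 0) = Δ·Π!·Σ² = 7/195  (sign -1)
sum: t=0:+1/79833600 = 1/79833600
3j²(7 1 6; -4 -1 5) = Δ·Π!·Σ² = 1/455  (sign -1)
combine: 4πI² = 585·7/195·1/455 = 3/65
take √, sign +1: I = 0.06060368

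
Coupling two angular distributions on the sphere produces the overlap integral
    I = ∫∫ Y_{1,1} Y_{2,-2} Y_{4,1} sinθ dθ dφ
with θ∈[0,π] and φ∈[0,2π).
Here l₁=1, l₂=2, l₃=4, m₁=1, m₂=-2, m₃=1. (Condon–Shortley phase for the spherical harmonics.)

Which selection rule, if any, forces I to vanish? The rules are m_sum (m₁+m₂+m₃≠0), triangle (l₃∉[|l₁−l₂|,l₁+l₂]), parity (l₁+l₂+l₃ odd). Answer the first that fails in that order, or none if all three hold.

triangle

azimuthal sum: 1 − 2 + 1 = 0  ✓
1 ≤ 4 ≤ 3 (triangle on l)  ✗
L = 1 + 2 + 4 = 7 (odd)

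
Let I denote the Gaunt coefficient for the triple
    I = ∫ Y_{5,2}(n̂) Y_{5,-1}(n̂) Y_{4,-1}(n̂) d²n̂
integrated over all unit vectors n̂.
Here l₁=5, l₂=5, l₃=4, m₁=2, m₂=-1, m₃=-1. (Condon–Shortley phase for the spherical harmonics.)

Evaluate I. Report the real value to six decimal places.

Checks pass: Σm=0; 14 even; l₃=4∈[0,10].
(2·5+1)(2·5+1)(2·4+1) = 1089
Δ: 6! 4! 4! / 15! → 1/3153150
sum: t=1:−1/69120 t=2:+1/1728 t=3:−1/576 t=4:+1/1728 t=5:−1/69120 = -7/11520
3j²(5 5 4; 0 0 0) = Δ·Π!·Σ² = 2/143  (sign -1)
sum: t=0:+1/103680 t=1:−1/2880 t=2:+1/1152 t=3:−1/5184 = 7/20736
3j²(5 5 4; 2 -1 -1) = Δ·Π!·Σ² = 35/2574  (sign -1)
combine: 4πI² = 1089·2/143·35/2574 = 35/169
take √, sign +1: I = 0.12837656

0.128377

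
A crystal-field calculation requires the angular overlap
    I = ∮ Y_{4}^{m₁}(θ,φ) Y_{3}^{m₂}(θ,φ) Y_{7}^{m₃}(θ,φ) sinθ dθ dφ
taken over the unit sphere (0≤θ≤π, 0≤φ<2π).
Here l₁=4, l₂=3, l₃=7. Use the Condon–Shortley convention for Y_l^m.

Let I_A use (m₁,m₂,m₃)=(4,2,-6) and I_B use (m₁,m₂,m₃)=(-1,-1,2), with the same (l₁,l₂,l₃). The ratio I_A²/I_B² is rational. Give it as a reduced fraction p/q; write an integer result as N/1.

Same 4,3,7: normalisation and zero-m 3j drop out of the ratio.
A: Δ: 0! 8! 6! / 15! → 1/45045; sum: t=0:+1/4838400 = 1/4838400; 3j²(4 3 7; 4 2 -6) = Δ·Π!·Σ² = 1/35  (sign -1)
B: Δ: 0! 8! 6! / 15! → 1/45045; sum: t=0:+1/34560 = 1/34560; 3j²(4 3 7; -1 -1 2) = Δ·Π!·Σ² = 4/143  (sign -1)
I_A²/I_B² = (1/35)/(4/143) = 143/140

143/140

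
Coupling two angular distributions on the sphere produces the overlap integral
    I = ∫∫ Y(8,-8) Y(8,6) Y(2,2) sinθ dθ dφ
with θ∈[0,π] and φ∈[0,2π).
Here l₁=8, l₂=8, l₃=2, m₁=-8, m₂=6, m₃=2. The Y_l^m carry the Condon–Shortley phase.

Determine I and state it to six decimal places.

-0.059388

m-sum 0 ✓  L=18 even ✓  0≤2≤16 ✓
Π(2lᵢ+1) = 17×17×5 = 1445
triangle coeff Δ(8,8,2) = 1/348840
Σ_t [6,8]: t=6:+1/116121600 t=7:−1/25401600 t=8:+1/116121600 = -1/45158400
(3j)²=24/1615 [(8 8 2; 0 0 0)], sign=-1
Σ_t [14,14]: t=14:+1/348713164800 = 1/348713164800
(3j)²=2/969 [(8 8 2; -8 6 2)], sign=+1
⇒ 4πI² = 16/361
I = (-1)√(16/361/(4π)) = -0.05938838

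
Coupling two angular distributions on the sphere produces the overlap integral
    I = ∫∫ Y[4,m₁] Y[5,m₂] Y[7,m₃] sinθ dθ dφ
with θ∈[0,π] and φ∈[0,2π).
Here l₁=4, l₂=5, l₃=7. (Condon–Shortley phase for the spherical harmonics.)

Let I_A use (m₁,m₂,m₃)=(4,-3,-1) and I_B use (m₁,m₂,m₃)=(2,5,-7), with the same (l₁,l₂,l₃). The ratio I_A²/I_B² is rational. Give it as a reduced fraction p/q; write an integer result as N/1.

Same 4,5,7: normalisation and zero-m 3j drop out of the ratio.
A: Δ: 2! 6! 8! / 17! → 1/6126120; sum: t=0:+1/2073600 = 1/2073600; 3j²(4 5 7; 4 -3 -1) = Δ·Π!·Σ² = 392/109395  (sign +1)
B: Δ: 2! 6! 8! / 17! → 1/6126120; sum: t=2:+1/58060800 = 1/58060800; 3j²(4 5 7; 2 5 -7) = Δ·Π!·Σ² = 3/136  (sign +1)
I_A²/I_B² = (392/109395)/(3/136) = 3136/19305

3136/19305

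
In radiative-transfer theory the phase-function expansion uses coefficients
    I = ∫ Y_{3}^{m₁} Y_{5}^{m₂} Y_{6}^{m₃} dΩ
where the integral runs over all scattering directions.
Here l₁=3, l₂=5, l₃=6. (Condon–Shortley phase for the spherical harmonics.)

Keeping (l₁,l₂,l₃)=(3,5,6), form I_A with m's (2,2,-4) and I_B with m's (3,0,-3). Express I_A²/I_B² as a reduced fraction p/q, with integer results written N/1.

3/14

Shared (l₁,l₂,l₃)=(3,5,6): N and (l;000)² cancel in I_A²/I_B².
A: Δ = 2!·4!·8!/15! = 1/675675; Racah Σ t=0..1: t=0:+1/60480 t=1:−1/34560 = -1/80640; ⇒ 3j(3 5 6; 2 2 -4)² = 6/1001, sgn -1
B: Δ = 2!·4!·8!/15! = 1/675675; Racah Σ t=0..0: t=0:+1/34560 = 1/34560; ⇒ 3j(3 5 6; 3 0 -3)² = 4/143, sgn -1
I_A²/I_B² = (6/1001)/(4/143) = 3/14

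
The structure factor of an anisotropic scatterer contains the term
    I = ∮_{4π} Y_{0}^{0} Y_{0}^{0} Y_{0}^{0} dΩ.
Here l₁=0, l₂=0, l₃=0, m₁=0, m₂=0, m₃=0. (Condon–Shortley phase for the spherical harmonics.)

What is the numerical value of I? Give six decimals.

Checks pass: Σm=0; 0 even; l₃=0∈[0,0].
(2·0+1)(2·0+1)(2·0+1) = 1
Δ: 0! 0! 0! / 1! → 1/1
sum: t=0:+1/1 = 1/1
3j²(0 0 0; 0 0 0) = Δ·Π!·Σ² = 1/1  (sign +1)
(m-triple is (0,0,0) — same symbol as above.)
combine: 4πI² = 1·1·1 = 1/1
take √, sign +1: I = 0.28209479

0.282095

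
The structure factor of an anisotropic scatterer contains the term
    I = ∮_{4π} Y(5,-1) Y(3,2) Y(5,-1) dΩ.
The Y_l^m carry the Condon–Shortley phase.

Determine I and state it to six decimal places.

0.000000

l₁+l₂+l₃=13 is odd: 3j(l;000)=0 ⇒ I=0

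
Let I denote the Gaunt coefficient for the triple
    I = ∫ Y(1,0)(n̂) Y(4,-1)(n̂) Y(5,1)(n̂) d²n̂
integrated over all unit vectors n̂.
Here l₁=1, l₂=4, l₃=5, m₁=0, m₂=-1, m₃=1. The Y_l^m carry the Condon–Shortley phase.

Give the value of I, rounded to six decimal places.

-0.240571

Rules hold: Σm=0, L=10 even, 3≤5≤5.
N = 3·9·11 = 297
Δ = 0!·2!·8!/11! = 1/495
Racah Σ t=0..0: t=0:+1/576 = 1/576
⇒ 3j(1 4 5; 0 0 0)² = 5/99, sgn -1
Racah Σ t=0..0: t=0:+1/720 = 1/720
⇒ 3j(1 4 5; 0 -1 1)² = 8/165, sgn +1
4πI² = N·(3j₀)²·(3jₘ)² = 8/11
I = -1·√(0.727273/4π) = -0.24057125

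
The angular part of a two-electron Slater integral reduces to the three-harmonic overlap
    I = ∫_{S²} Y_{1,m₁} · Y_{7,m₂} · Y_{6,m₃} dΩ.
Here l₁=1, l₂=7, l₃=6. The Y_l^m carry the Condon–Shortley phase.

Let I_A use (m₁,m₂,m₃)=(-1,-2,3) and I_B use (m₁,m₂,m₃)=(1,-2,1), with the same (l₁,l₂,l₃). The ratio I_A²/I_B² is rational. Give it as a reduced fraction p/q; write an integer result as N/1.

Same 1,7,6: normalisation and zero-m 3j drop out of the ratio.
A: Δ: 2! 0! 12! / 15! → 1/1365; sum: t=2:+1/4354560 = 1/4354560; 3j²(1 7 6; -1 -2 3) = Δ·Π!·Σ² = 2/273  (sign -1)
B: Δ: 2! 0! 12! / 15! → 1/1365; sum: t=0:+1/1209600 = 1/1209600; 3j²(1 7 6; 1 -2 1) = Δ·Π!·Σ² = 12/455  (sign -1)
I_A²/I_B² = (2/273)/(12/455) = 5/18

5/18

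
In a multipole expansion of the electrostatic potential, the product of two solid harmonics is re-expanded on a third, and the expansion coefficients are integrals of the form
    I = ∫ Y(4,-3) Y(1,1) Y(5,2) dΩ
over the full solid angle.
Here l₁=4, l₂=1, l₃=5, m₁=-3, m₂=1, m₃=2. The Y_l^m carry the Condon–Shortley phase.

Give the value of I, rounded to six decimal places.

Rules hold: Σm=0, L=10 even, 3≤5≤5.
N = 9·3·11 = 297
Δ = 0!·8!·2!/11! = 1/495
Racah Σ t=0..0: t=0:+1/576 = 1/576
⇒ 3j(4 1 5; 0 0 0)² = 5/99, sgn -1
Racah Σ t=0..0: t=0:+1/10080 = 1/10080
⇒ 3j(4 1 5; -3 1 2)² = 1/165, sgn -1
4πI² = N·(3j₀)²·(3jₘ)² = 1/11
I = +1·√(0.0909091/4π) = 0.08505478

0.085055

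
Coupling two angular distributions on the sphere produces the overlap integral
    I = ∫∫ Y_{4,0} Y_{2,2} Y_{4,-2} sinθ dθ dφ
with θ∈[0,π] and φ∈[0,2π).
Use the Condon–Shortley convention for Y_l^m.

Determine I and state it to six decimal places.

Rules hold: Σm=0, L=10 even, 2≤4≤6.
N = 9·5·9 = 405
Δ = 2!·6!·2!/11! = 1/13860
Racah Σ t=0..2: t=0:+1/192 t=1:−1/36 t=2:+1/192 = -5/288
⇒ 3j(4 2 4; 0 0 0)² = 20/693, sgn -1
Racah Σ t=2..2: t=2:+1/192 = 1/192
⇒ 3j(4 2 4; 0 2 -2)² = 3/77, sgn +1
4πI² = N·(3j₀)²·(3jₘ)² = 2700/5929
I = -1·√(0.455389/4π) = -0.19036462

-0.190365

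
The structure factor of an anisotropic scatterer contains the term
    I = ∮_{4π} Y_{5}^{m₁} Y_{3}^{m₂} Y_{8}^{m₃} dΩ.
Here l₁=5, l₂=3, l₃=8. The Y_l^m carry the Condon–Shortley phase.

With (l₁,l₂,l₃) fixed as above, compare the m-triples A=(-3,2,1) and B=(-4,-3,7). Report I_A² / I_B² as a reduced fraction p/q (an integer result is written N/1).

Same 5,3,8: normalisation and zero-m 3j drop out of the ratio.
A: Δ: 0! 10! 6! / 17! → 1/136136; sum: t=0:+1/9676800 = 1/9676800; 3j²(5 3 8; -3 2 1) = Δ·Π!·Σ² = 27/19448  (sign -1)
B: Δ: 0! 10! 6! / 17! → 1/136136; sum: t=0:+1/261273600 = 1/261273600; 3j²(5 3 8; -4 -3 7) = Δ·Π!·Σ² = 5/136  (sign -1)
I_A²/I_B² = (27/19448)/(5/136) = 27/715

27/715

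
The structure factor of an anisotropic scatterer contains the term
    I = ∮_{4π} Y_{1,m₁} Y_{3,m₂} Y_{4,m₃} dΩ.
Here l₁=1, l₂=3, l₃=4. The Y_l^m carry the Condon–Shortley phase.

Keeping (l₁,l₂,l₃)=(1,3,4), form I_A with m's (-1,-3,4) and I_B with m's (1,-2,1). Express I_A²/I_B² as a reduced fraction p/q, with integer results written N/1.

Shared (l₁,l₂,l₃)=(1,3,4): N and (l;000)² cancel in I_A²/I_B².
A: Δ = 0!·2!·6!/9! = 1/252; Racah Σ t=0..0: t=0:+1/1440 = 1/1440; ⇒ 3j(1 3 4; -1 -3 4)² = 1/9, sgn +1
B: Δ = 0!·2!·6!/9! = 1/252; Racah Σ t=0..0: t=0:+1/240 = 1/240; ⇒ 3j(1 3 4; 1 -2 1)² = 1/84, sgn -1
I_A²/I_B² = (1/9)/(1/84) = 28/3

28/3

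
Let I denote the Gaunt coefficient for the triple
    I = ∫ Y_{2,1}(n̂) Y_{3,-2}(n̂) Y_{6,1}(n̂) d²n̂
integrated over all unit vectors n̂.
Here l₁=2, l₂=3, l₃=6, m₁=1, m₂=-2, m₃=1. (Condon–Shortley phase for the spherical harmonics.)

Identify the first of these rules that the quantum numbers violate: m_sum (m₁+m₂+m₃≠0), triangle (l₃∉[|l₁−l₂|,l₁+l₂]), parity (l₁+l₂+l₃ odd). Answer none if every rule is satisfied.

triangle

m₁+m₂+m₃ = 1 − 2 + 1 = 0  ✓
triangle: |2−3|=1 ≤ l₃=6 ≤ 2+3=5  ✗
parity: l₁+l₂+l₃ = 11 is odd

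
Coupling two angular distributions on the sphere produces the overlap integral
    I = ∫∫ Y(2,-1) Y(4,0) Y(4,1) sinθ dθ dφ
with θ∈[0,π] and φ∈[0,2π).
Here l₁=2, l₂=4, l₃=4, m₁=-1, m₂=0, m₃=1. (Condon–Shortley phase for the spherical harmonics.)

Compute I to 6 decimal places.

Rules hold: Σm=0, L=10 even, 2≤4≤6.
N = 5·9·9 = 405
Δ = 2!·2!·6!/11! = 1/13860
Racah Σ t=0..2: t=0:+1/192 t=1:−1/36 t=2:+1/192 = -5/288
⇒ 3j(2 4 4; 0 0 0)² = 20/693, sgn -1
Racah Σ t=1..2: t=1:−1/72 t=2:+1/96 = -1/288
⇒ 3j(2 4 4; -1 0 1)² = 1/462, sgn +1
4πI² = N·(3j₀)²·(3jₘ)² = 150/5929
I = -1·√(0.0252994/4π) = -0.04486937

-0.044869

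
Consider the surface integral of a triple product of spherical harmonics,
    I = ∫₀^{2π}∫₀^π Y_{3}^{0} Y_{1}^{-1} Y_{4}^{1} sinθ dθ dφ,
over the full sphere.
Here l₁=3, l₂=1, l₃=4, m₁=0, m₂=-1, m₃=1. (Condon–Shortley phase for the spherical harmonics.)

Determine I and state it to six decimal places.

Checks pass: Σm=0; 8 even; l₃=4∈[2,4].
(2·3+1)(2·1+1)(2·4+1) = 189
Δ: 0! 6! 2! / 9! → 1/252
sum: t=0:+1/36 = 1/36
3j²(3 1 4; 0 0 0) = Δ·Π!·Σ² = 4/63  (sign +1)
sum: t=0:+1/72 = 1/72
3j²(3 1 4; 0 -1 1) = Δ·Π!·Σ² = 5/126  (sign -1)
combine: 4πI² = 189·4/63·5/126 = 10/21
take √, sign -1: I = -0.19466390

-0.194664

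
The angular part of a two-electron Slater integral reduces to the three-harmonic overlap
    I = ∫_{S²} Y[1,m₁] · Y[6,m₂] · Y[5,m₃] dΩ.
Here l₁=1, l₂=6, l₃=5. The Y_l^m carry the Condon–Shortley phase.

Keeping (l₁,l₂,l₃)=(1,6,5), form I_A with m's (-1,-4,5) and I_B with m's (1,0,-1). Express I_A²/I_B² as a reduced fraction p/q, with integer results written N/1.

1/15

Shared (l₁,l₂,l₃)=(1,6,5): N and (l;000)² cancel in I_A²/I_B².
A: Δ = 2!·0!·10!/13! = 1/858; Racah Σ t=2..2: t=2:+1/7257600 = 1/7257600; ⇒ 3j(1 6 5; -1 -4 5)² = 1/858, sgn +1
B: Δ = 2!·0!·10!/13! = 1/858; Racah Σ t=0..0: t=0:+1/34560 = 1/34560; ⇒ 3j(1 6 5; 1 0 -1)² = 5/286, sgn +1
I_A²/I_B² = (1/858)/(5/286) = 1/15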